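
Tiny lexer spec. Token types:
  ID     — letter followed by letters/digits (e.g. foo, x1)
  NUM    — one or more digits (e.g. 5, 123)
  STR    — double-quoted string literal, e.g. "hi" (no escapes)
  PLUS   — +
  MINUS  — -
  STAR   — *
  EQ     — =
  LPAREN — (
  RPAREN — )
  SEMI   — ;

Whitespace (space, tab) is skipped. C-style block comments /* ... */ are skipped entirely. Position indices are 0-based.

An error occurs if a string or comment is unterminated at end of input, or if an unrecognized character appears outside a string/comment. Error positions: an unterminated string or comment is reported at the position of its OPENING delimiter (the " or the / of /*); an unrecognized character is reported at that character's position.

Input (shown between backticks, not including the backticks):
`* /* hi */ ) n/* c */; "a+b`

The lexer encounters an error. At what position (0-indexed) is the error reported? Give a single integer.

Answer: 23

Derivation:
pos=0: emit STAR '*'
pos=2: enter COMMENT mode (saw '/*')
exit COMMENT mode (now at pos=10)
pos=11: emit RPAREN ')'
pos=13: emit ID 'n' (now at pos=14)
pos=14: enter COMMENT mode (saw '/*')
exit COMMENT mode (now at pos=21)
pos=21: emit SEMI ';'
pos=23: enter STRING mode
pos=23: ERROR — unterminated string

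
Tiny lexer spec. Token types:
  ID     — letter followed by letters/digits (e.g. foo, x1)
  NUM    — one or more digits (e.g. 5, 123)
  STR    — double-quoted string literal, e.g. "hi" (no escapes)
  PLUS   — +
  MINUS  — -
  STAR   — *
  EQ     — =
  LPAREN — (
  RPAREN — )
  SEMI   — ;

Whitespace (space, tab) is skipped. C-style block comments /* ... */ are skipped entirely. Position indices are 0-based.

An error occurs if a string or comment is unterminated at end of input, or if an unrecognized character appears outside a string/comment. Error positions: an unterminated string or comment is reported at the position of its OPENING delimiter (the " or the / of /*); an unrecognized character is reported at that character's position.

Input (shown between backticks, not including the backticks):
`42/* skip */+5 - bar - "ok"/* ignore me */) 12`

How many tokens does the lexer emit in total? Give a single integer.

pos=0: emit NUM '42' (now at pos=2)
pos=2: enter COMMENT mode (saw '/*')
exit COMMENT mode (now at pos=12)
pos=12: emit PLUS '+'
pos=13: emit NUM '5' (now at pos=14)
pos=15: emit MINUS '-'
pos=17: emit ID 'bar' (now at pos=20)
pos=21: emit MINUS '-'
pos=23: enter STRING mode
pos=23: emit STR "ok" (now at pos=27)
pos=27: enter COMMENT mode (saw '/*')
exit COMMENT mode (now at pos=42)
pos=42: emit RPAREN ')'
pos=44: emit NUM '12' (now at pos=46)
DONE. 9 tokens: [NUM, PLUS, NUM, MINUS, ID, MINUS, STR, RPAREN, NUM]

Answer: 9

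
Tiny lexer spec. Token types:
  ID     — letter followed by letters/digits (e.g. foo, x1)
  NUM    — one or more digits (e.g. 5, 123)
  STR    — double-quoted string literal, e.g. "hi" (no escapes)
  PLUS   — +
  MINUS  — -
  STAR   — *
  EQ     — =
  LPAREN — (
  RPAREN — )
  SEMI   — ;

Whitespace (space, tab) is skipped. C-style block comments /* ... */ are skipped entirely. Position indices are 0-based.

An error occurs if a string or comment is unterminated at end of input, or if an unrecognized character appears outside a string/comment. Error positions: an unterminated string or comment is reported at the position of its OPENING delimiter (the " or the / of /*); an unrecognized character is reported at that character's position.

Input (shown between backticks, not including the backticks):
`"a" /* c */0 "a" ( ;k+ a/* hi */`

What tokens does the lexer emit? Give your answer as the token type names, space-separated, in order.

Answer: STR NUM STR LPAREN SEMI ID PLUS ID

Derivation:
pos=0: enter STRING mode
pos=0: emit STR "a" (now at pos=3)
pos=4: enter COMMENT mode (saw '/*')
exit COMMENT mode (now at pos=11)
pos=11: emit NUM '0' (now at pos=12)
pos=13: enter STRING mode
pos=13: emit STR "a" (now at pos=16)
pos=17: emit LPAREN '('
pos=19: emit SEMI ';'
pos=20: emit ID 'k' (now at pos=21)
pos=21: emit PLUS '+'
pos=23: emit ID 'a' (now at pos=24)
pos=24: enter COMMENT mode (saw '/*')
exit COMMENT mode (now at pos=32)
DONE. 8 tokens: [STR, NUM, STR, LPAREN, SEMI, ID, PLUS, ID]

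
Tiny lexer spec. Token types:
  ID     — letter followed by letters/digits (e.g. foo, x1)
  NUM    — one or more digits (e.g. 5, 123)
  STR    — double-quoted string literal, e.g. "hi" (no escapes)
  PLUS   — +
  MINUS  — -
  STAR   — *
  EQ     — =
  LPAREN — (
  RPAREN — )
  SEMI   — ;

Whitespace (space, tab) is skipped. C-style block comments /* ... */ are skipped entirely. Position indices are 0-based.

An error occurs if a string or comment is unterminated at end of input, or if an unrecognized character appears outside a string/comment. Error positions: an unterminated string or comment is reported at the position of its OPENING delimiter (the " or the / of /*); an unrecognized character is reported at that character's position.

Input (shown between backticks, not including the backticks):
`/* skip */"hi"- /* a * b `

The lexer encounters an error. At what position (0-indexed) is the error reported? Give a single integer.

pos=0: enter COMMENT mode (saw '/*')
exit COMMENT mode (now at pos=10)
pos=10: enter STRING mode
pos=10: emit STR "hi" (now at pos=14)
pos=14: emit MINUS '-'
pos=16: enter COMMENT mode (saw '/*')
pos=16: ERROR — unterminated comment (reached EOF)

Answer: 16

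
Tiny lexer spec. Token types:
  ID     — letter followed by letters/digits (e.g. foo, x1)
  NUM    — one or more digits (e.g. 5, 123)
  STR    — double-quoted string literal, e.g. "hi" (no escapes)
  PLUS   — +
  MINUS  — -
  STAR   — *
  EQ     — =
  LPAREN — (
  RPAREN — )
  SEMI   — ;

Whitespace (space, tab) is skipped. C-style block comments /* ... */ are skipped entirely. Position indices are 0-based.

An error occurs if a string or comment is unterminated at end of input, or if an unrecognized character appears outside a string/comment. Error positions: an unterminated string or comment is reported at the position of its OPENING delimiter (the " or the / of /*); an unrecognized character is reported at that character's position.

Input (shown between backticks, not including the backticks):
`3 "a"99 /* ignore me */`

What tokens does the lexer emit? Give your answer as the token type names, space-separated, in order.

pos=0: emit NUM '3' (now at pos=1)
pos=2: enter STRING mode
pos=2: emit STR "a" (now at pos=5)
pos=5: emit NUM '99' (now at pos=7)
pos=8: enter COMMENT mode (saw '/*')
exit COMMENT mode (now at pos=23)
DONE. 3 tokens: [NUM, STR, NUM]

Answer: NUM STR NUM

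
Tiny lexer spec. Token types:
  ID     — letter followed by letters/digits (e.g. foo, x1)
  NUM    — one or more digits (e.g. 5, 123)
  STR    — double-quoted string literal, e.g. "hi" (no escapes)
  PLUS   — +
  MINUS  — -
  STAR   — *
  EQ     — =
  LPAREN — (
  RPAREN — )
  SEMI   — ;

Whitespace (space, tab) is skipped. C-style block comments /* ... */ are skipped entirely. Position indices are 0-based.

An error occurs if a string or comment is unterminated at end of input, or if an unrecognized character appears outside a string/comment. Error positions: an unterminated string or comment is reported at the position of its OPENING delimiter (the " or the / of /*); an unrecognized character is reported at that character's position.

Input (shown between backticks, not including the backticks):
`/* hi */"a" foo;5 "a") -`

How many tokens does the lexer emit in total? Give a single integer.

pos=0: enter COMMENT mode (saw '/*')
exit COMMENT mode (now at pos=8)
pos=8: enter STRING mode
pos=8: emit STR "a" (now at pos=11)
pos=12: emit ID 'foo' (now at pos=15)
pos=15: emit SEMI ';'
pos=16: emit NUM '5' (now at pos=17)
pos=18: enter STRING mode
pos=18: emit STR "a" (now at pos=21)
pos=21: emit RPAREN ')'
pos=23: emit MINUS '-'
DONE. 7 tokens: [STR, ID, SEMI, NUM, STR, RPAREN, MINUS]

Answer: 7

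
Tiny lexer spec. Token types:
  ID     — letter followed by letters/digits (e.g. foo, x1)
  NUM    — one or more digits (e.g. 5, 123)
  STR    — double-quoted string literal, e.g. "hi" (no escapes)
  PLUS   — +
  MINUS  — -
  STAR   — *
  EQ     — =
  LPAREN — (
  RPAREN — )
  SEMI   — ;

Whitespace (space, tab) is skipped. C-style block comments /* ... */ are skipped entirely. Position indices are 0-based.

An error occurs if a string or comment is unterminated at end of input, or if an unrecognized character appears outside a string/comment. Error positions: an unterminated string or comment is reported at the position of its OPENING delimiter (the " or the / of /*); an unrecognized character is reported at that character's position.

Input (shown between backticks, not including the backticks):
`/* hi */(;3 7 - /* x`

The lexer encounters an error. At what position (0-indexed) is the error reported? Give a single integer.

Answer: 16

Derivation:
pos=0: enter COMMENT mode (saw '/*')
exit COMMENT mode (now at pos=8)
pos=8: emit LPAREN '('
pos=9: emit SEMI ';'
pos=10: emit NUM '3' (now at pos=11)
pos=12: emit NUM '7' (now at pos=13)
pos=14: emit MINUS '-'
pos=16: enter COMMENT mode (saw '/*')
pos=16: ERROR — unterminated comment (reached EOF)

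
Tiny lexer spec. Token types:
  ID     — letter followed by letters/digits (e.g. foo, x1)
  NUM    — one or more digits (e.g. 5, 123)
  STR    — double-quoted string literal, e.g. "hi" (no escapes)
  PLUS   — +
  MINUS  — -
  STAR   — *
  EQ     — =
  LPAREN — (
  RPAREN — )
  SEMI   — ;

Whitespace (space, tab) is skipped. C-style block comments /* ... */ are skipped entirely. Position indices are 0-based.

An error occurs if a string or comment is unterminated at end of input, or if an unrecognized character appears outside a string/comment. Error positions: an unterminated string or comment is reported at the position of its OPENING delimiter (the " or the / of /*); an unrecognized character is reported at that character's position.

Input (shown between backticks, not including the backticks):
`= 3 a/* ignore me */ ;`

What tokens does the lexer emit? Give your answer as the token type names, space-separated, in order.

Answer: EQ NUM ID SEMI

Derivation:
pos=0: emit EQ '='
pos=2: emit NUM '3' (now at pos=3)
pos=4: emit ID 'a' (now at pos=5)
pos=5: enter COMMENT mode (saw '/*')
exit COMMENT mode (now at pos=20)
pos=21: emit SEMI ';'
DONE. 4 tokens: [EQ, NUM, ID, SEMI]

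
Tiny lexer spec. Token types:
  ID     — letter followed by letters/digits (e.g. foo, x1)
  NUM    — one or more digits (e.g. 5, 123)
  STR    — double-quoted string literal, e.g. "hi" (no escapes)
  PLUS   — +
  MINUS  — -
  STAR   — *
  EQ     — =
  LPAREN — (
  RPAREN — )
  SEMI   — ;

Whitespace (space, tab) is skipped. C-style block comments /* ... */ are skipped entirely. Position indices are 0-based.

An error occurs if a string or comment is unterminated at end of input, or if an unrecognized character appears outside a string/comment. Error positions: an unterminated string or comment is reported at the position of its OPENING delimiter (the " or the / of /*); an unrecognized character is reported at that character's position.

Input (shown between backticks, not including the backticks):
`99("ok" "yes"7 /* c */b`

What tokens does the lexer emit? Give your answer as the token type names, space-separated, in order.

Answer: NUM LPAREN STR STR NUM ID

Derivation:
pos=0: emit NUM '99' (now at pos=2)
pos=2: emit LPAREN '('
pos=3: enter STRING mode
pos=3: emit STR "ok" (now at pos=7)
pos=8: enter STRING mode
pos=8: emit STR "yes" (now at pos=13)
pos=13: emit NUM '7' (now at pos=14)
pos=15: enter COMMENT mode (saw '/*')
exit COMMENT mode (now at pos=22)
pos=22: emit ID 'b' (now at pos=23)
DONE. 6 tokens: [NUM, LPAREN, STR, STR, NUM, ID]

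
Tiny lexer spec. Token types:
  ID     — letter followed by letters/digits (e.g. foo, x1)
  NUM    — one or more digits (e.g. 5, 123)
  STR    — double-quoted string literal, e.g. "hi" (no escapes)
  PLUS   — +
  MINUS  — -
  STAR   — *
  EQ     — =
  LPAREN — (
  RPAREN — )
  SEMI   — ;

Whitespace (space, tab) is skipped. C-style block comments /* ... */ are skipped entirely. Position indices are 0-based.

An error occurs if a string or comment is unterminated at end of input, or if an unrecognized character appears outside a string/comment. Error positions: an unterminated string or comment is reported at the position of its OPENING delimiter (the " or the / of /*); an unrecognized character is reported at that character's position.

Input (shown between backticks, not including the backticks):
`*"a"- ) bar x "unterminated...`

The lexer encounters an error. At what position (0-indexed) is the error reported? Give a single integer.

Answer: 14

Derivation:
pos=0: emit STAR '*'
pos=1: enter STRING mode
pos=1: emit STR "a" (now at pos=4)
pos=4: emit MINUS '-'
pos=6: emit RPAREN ')'
pos=8: emit ID 'bar' (now at pos=11)
pos=12: emit ID 'x' (now at pos=13)
pos=14: enter STRING mode
pos=14: ERROR — unterminated string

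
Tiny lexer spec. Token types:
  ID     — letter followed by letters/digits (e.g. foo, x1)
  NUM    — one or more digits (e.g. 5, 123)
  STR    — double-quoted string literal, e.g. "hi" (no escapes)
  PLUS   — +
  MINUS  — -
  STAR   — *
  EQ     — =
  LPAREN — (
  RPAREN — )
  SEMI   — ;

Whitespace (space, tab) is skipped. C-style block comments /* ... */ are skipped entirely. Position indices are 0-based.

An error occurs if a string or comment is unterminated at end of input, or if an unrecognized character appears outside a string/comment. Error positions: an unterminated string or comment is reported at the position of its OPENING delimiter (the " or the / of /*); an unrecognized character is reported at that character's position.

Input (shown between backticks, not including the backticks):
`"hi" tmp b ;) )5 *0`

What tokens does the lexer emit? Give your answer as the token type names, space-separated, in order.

Answer: STR ID ID SEMI RPAREN RPAREN NUM STAR NUM

Derivation:
pos=0: enter STRING mode
pos=0: emit STR "hi" (now at pos=4)
pos=5: emit ID 'tmp' (now at pos=8)
pos=9: emit ID 'b' (now at pos=10)
pos=11: emit SEMI ';'
pos=12: emit RPAREN ')'
pos=14: emit RPAREN ')'
pos=15: emit NUM '5' (now at pos=16)
pos=17: emit STAR '*'
pos=18: emit NUM '0' (now at pos=19)
DONE. 9 tokens: [STR, ID, ID, SEMI, RPAREN, RPAREN, NUM, STAR, NUM]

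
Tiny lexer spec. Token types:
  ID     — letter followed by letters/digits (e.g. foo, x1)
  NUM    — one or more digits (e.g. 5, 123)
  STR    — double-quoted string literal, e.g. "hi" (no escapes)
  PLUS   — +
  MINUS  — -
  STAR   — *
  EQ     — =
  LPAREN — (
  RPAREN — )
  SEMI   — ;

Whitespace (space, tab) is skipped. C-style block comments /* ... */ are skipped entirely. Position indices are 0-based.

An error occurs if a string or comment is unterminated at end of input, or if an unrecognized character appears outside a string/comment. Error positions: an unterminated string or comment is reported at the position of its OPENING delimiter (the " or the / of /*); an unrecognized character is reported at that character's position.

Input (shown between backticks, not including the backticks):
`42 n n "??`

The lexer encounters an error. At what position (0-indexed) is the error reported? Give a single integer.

pos=0: emit NUM '42' (now at pos=2)
pos=3: emit ID 'n' (now at pos=4)
pos=5: emit ID 'n' (now at pos=6)
pos=7: enter STRING mode
pos=7: ERROR — unterminated string

Answer: 7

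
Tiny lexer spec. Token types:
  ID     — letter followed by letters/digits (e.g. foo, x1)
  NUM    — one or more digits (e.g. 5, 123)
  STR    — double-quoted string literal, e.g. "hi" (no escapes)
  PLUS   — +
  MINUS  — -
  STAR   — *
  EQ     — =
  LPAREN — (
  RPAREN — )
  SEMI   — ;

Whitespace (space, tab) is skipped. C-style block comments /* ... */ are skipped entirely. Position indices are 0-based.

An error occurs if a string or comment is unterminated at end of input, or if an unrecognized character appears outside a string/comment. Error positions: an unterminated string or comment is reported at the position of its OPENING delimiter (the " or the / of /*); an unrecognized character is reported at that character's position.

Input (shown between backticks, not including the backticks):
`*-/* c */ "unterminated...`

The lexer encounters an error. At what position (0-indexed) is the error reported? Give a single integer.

pos=0: emit STAR '*'
pos=1: emit MINUS '-'
pos=2: enter COMMENT mode (saw '/*')
exit COMMENT mode (now at pos=9)
pos=10: enter STRING mode
pos=10: ERROR — unterminated string

Answer: 10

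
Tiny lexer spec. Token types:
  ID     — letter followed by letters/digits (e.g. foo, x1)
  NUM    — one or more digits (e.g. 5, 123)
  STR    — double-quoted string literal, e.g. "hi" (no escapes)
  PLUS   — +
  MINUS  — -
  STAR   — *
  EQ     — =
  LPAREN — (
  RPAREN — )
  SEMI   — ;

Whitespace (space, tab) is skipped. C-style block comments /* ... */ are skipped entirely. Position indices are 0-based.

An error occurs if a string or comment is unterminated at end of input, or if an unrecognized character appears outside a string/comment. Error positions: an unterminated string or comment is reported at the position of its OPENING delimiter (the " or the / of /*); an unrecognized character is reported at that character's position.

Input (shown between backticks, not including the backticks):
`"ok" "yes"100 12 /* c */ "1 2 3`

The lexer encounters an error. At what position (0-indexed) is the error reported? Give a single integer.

pos=0: enter STRING mode
pos=0: emit STR "ok" (now at pos=4)
pos=5: enter STRING mode
pos=5: emit STR "yes" (now at pos=10)
pos=10: emit NUM '100' (now at pos=13)
pos=14: emit NUM '12' (now at pos=16)
pos=17: enter COMMENT mode (saw '/*')
exit COMMENT mode (now at pos=24)
pos=25: enter STRING mode
pos=25: ERROR — unterminated string

Answer: 25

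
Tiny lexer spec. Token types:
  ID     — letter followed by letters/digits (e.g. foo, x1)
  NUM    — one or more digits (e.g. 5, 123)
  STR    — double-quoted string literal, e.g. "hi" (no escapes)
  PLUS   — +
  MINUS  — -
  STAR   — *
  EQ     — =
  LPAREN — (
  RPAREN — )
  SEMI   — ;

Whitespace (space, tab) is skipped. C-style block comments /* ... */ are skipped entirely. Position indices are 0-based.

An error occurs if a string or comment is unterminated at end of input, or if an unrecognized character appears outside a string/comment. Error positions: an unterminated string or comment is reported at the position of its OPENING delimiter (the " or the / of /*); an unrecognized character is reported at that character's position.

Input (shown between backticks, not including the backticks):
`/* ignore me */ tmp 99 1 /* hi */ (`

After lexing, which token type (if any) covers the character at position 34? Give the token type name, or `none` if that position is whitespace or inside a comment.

Answer: LPAREN

Derivation:
pos=0: enter COMMENT mode (saw '/*')
exit COMMENT mode (now at pos=15)
pos=16: emit ID 'tmp' (now at pos=19)
pos=20: emit NUM '99' (now at pos=22)
pos=23: emit NUM '1' (now at pos=24)
pos=25: enter COMMENT mode (saw '/*')
exit COMMENT mode (now at pos=33)
pos=34: emit LPAREN '('
DONE. 4 tokens: [ID, NUM, NUM, LPAREN]
Position 34: char is '(' -> LPAREN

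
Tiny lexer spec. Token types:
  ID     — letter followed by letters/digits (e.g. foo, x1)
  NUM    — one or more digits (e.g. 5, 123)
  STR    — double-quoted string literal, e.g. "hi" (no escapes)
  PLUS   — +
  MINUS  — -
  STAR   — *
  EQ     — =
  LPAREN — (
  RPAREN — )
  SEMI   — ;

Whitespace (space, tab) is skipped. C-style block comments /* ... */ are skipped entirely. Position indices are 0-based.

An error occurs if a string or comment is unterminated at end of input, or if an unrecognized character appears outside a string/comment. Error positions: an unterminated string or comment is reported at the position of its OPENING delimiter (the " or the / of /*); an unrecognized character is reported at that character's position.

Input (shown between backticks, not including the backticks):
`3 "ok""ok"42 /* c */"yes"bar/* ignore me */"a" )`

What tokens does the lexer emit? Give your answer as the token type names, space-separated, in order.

Answer: NUM STR STR NUM STR ID STR RPAREN

Derivation:
pos=0: emit NUM '3' (now at pos=1)
pos=2: enter STRING mode
pos=2: emit STR "ok" (now at pos=6)
pos=6: enter STRING mode
pos=6: emit STR "ok" (now at pos=10)
pos=10: emit NUM '42' (now at pos=12)
pos=13: enter COMMENT mode (saw '/*')
exit COMMENT mode (now at pos=20)
pos=20: enter STRING mode
pos=20: emit STR "yes" (now at pos=25)
pos=25: emit ID 'bar' (now at pos=28)
pos=28: enter COMMENT mode (saw '/*')
exit COMMENT mode (now at pos=43)
pos=43: enter STRING mode
pos=43: emit STR "a" (now at pos=46)
pos=47: emit RPAREN ')'
DONE. 8 tokens: [NUM, STR, STR, NUM, STR, ID, STR, RPAREN]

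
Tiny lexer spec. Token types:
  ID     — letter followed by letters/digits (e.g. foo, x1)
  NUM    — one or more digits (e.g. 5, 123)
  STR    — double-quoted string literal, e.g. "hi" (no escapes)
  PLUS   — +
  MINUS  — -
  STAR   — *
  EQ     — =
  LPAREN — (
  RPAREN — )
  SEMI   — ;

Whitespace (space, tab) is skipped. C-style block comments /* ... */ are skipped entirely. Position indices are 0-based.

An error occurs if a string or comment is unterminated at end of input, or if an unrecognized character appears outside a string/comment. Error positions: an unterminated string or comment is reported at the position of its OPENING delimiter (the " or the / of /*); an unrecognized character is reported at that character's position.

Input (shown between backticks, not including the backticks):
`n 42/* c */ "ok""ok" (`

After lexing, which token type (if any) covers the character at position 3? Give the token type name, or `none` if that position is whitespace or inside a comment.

pos=0: emit ID 'n' (now at pos=1)
pos=2: emit NUM '42' (now at pos=4)
pos=4: enter COMMENT mode (saw '/*')
exit COMMENT mode (now at pos=11)
pos=12: enter STRING mode
pos=12: emit STR "ok" (now at pos=16)
pos=16: enter STRING mode
pos=16: emit STR "ok" (now at pos=20)
pos=21: emit LPAREN '('
DONE. 5 tokens: [ID, NUM, STR, STR, LPAREN]
Position 3: char is '2' -> NUM

Answer: NUM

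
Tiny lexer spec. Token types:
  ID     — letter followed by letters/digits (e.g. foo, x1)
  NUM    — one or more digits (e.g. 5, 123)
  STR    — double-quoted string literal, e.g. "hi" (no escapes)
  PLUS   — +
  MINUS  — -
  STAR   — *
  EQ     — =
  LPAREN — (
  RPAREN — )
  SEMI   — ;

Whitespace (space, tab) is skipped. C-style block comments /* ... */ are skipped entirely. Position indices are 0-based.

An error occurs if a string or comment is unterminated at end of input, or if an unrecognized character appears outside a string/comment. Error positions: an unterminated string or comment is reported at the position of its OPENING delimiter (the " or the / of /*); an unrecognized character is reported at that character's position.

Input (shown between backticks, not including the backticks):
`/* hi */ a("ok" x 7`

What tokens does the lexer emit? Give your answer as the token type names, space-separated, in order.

Answer: ID LPAREN STR ID NUM

Derivation:
pos=0: enter COMMENT mode (saw '/*')
exit COMMENT mode (now at pos=8)
pos=9: emit ID 'a' (now at pos=10)
pos=10: emit LPAREN '('
pos=11: enter STRING mode
pos=11: emit STR "ok" (now at pos=15)
pos=16: emit ID 'x' (now at pos=17)
pos=18: emit NUM '7' (now at pos=19)
DONE. 5 tokens: [ID, LPAREN, STR, ID, NUM]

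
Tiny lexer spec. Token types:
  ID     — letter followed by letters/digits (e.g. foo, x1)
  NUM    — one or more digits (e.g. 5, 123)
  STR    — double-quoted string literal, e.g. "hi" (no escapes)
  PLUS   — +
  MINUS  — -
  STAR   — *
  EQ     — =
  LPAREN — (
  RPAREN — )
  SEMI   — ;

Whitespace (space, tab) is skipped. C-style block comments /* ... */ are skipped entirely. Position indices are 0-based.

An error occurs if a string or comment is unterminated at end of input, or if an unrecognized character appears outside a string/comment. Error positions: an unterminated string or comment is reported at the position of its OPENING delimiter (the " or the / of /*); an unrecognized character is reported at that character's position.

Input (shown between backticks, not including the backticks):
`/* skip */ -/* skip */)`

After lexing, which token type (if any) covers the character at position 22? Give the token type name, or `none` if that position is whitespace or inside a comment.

Answer: RPAREN

Derivation:
pos=0: enter COMMENT mode (saw '/*')
exit COMMENT mode (now at pos=10)
pos=11: emit MINUS '-'
pos=12: enter COMMENT mode (saw '/*')
exit COMMENT mode (now at pos=22)
pos=22: emit RPAREN ')'
DONE. 2 tokens: [MINUS, RPAREN]
Position 22: char is ')' -> RPAREN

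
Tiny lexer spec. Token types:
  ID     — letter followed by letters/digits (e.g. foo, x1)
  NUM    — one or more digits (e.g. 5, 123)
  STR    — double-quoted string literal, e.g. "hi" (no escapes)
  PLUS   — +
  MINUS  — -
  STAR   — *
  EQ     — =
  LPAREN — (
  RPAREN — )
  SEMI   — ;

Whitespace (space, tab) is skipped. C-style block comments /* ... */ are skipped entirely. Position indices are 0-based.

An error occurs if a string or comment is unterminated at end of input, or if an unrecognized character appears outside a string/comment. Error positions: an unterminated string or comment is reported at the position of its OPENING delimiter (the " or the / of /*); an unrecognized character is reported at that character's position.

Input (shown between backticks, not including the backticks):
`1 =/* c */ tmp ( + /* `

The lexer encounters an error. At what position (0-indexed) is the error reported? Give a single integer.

pos=0: emit NUM '1' (now at pos=1)
pos=2: emit EQ '='
pos=3: enter COMMENT mode (saw '/*')
exit COMMENT mode (now at pos=10)
pos=11: emit ID 'tmp' (now at pos=14)
pos=15: emit LPAREN '('
pos=17: emit PLUS '+'
pos=19: enter COMMENT mode (saw '/*')
pos=19: ERROR — unterminated comment (reached EOF)

Answer: 19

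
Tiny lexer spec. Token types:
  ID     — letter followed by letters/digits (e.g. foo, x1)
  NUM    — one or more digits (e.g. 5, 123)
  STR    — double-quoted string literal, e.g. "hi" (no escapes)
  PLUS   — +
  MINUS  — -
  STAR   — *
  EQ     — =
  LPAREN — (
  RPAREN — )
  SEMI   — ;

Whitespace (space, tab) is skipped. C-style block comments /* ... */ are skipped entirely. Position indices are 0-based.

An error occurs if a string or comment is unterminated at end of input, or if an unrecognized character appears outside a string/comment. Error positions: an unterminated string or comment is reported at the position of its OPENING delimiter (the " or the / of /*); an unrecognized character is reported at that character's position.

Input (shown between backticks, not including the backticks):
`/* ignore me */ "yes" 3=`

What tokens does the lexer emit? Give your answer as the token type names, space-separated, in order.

Answer: STR NUM EQ

Derivation:
pos=0: enter COMMENT mode (saw '/*')
exit COMMENT mode (now at pos=15)
pos=16: enter STRING mode
pos=16: emit STR "yes" (now at pos=21)
pos=22: emit NUM '3' (now at pos=23)
pos=23: emit EQ '='
DONE. 3 tokens: [STR, NUM, EQ]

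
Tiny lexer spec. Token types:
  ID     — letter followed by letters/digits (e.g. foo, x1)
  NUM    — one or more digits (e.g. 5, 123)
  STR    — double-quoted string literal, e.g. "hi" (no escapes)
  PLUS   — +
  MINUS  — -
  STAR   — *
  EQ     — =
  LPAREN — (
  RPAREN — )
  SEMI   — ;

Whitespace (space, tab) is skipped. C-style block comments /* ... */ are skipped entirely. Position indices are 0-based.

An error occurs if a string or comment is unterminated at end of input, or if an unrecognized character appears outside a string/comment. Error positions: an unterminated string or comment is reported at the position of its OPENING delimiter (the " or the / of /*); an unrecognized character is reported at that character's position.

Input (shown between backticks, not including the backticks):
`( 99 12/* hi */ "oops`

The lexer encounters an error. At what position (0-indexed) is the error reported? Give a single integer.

pos=0: emit LPAREN '('
pos=2: emit NUM '99' (now at pos=4)
pos=5: emit NUM '12' (now at pos=7)
pos=7: enter COMMENT mode (saw '/*')
exit COMMENT mode (now at pos=15)
pos=16: enter STRING mode
pos=16: ERROR — unterminated string

Answer: 16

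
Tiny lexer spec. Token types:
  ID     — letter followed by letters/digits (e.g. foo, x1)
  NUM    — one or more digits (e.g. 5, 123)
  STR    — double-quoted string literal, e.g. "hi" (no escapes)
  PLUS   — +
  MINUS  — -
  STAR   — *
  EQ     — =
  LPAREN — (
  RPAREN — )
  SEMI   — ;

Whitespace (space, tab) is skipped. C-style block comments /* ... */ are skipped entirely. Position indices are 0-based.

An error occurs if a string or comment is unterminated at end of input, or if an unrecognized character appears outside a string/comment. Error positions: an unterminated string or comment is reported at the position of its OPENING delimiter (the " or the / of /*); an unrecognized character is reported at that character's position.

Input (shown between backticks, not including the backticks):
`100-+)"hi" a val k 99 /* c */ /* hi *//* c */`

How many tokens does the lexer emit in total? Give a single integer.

pos=0: emit NUM '100' (now at pos=3)
pos=3: emit MINUS '-'
pos=4: emit PLUS '+'
pos=5: emit RPAREN ')'
pos=6: enter STRING mode
pos=6: emit STR "hi" (now at pos=10)
pos=11: emit ID 'a' (now at pos=12)
pos=13: emit ID 'val' (now at pos=16)
pos=17: emit ID 'k' (now at pos=18)
pos=19: emit NUM '99' (now at pos=21)
pos=22: enter COMMENT mode (saw '/*')
exit COMMENT mode (now at pos=29)
pos=30: enter COMMENT mode (saw '/*')
exit COMMENT mode (now at pos=38)
pos=38: enter COMMENT mode (saw '/*')
exit COMMENT mode (now at pos=45)
DONE. 9 tokens: [NUM, MINUS, PLUS, RPAREN, STR, ID, ID, ID, NUM]

Answer: 9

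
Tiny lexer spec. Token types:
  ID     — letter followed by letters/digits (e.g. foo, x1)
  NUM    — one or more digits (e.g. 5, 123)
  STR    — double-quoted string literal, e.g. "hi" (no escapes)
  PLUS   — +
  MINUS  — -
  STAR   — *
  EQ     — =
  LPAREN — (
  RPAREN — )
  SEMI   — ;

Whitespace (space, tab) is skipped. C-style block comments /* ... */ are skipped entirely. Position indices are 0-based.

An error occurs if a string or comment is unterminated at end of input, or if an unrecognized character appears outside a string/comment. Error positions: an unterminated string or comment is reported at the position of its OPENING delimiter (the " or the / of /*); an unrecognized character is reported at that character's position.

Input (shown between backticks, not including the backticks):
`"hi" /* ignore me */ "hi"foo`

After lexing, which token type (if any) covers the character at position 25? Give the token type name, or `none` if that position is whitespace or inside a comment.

pos=0: enter STRING mode
pos=0: emit STR "hi" (now at pos=4)
pos=5: enter COMMENT mode (saw '/*')
exit COMMENT mode (now at pos=20)
pos=21: enter STRING mode
pos=21: emit STR "hi" (now at pos=25)
pos=25: emit ID 'foo' (now at pos=28)
DONE. 3 tokens: [STR, STR, ID]
Position 25: char is 'f' -> ID

Answer: ID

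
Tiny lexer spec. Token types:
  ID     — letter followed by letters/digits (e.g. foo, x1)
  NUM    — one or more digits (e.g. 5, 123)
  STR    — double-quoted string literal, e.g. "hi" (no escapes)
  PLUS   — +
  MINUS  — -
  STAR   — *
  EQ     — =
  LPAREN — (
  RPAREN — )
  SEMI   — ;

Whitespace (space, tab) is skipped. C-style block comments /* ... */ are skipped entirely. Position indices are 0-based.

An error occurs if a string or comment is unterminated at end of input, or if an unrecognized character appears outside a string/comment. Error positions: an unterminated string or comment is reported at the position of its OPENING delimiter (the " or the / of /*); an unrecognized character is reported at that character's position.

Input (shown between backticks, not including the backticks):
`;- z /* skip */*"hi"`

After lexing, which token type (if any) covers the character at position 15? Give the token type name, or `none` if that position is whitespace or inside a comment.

Answer: STAR

Derivation:
pos=0: emit SEMI ';'
pos=1: emit MINUS '-'
pos=3: emit ID 'z' (now at pos=4)
pos=5: enter COMMENT mode (saw '/*')
exit COMMENT mode (now at pos=15)
pos=15: emit STAR '*'
pos=16: enter STRING mode
pos=16: emit STR "hi" (now at pos=20)
DONE. 5 tokens: [SEMI, MINUS, ID, STAR, STR]
Position 15: char is '*' -> STAR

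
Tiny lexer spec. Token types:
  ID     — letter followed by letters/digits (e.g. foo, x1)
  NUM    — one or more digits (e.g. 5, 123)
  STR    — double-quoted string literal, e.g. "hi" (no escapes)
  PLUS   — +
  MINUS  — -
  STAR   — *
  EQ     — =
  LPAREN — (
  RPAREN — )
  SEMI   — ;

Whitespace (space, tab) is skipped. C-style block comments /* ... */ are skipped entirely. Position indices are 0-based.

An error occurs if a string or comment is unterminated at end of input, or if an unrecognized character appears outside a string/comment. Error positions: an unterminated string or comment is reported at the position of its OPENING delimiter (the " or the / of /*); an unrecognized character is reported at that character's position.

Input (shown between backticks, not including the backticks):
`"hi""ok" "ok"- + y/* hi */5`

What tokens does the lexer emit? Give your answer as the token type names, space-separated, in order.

pos=0: enter STRING mode
pos=0: emit STR "hi" (now at pos=4)
pos=4: enter STRING mode
pos=4: emit STR "ok" (now at pos=8)
pos=9: enter STRING mode
pos=9: emit STR "ok" (now at pos=13)
pos=13: emit MINUS '-'
pos=15: emit PLUS '+'
pos=17: emit ID 'y' (now at pos=18)
pos=18: enter COMMENT mode (saw '/*')
exit COMMENT mode (now at pos=26)
pos=26: emit NUM '5' (now at pos=27)
DONE. 7 tokens: [STR, STR, STR, MINUS, PLUS, ID, NUM]

Answer: STR STR STR MINUS PLUS ID NUM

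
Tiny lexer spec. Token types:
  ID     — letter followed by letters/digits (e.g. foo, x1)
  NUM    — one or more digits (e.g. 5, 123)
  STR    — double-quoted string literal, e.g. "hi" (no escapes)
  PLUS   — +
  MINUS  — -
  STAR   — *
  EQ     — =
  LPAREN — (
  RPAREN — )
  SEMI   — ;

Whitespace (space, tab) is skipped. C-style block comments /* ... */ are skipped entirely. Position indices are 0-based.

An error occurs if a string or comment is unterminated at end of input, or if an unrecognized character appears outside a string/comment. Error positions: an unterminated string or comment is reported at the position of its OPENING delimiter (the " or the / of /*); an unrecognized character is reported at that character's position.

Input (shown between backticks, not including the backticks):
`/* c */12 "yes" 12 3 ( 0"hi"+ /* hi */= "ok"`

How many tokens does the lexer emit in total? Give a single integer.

pos=0: enter COMMENT mode (saw '/*')
exit COMMENT mode (now at pos=7)
pos=7: emit NUM '12' (now at pos=9)
pos=10: enter STRING mode
pos=10: emit STR "yes" (now at pos=15)
pos=16: emit NUM '12' (now at pos=18)
pos=19: emit NUM '3' (now at pos=20)
pos=21: emit LPAREN '('
pos=23: emit NUM '0' (now at pos=24)
pos=24: enter STRING mode
pos=24: emit STR "hi" (now at pos=28)
pos=28: emit PLUS '+'
pos=30: enter COMMENT mode (saw '/*')
exit COMMENT mode (now at pos=38)
pos=38: emit EQ '='
pos=40: enter STRING mode
pos=40: emit STR "ok" (now at pos=44)
DONE. 10 tokens: [NUM, STR, NUM, NUM, LPAREN, NUM, STR, PLUS, EQ, STR]

Answer: 10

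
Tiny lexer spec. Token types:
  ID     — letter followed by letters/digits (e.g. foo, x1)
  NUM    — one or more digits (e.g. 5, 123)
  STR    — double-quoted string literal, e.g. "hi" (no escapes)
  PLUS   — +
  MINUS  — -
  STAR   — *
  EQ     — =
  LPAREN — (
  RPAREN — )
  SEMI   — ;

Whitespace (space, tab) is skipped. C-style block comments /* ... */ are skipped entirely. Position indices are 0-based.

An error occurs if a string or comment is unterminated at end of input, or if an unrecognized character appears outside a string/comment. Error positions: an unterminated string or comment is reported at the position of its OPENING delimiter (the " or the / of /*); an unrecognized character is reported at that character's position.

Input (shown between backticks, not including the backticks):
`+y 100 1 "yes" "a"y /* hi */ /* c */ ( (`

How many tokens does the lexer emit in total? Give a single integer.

Answer: 9

Derivation:
pos=0: emit PLUS '+'
pos=1: emit ID 'y' (now at pos=2)
pos=3: emit NUM '100' (now at pos=6)
pos=7: emit NUM '1' (now at pos=8)
pos=9: enter STRING mode
pos=9: emit STR "yes" (now at pos=14)
pos=15: enter STRING mode
pos=15: emit STR "a" (now at pos=18)
pos=18: emit ID 'y' (now at pos=19)
pos=20: enter COMMENT mode (saw '/*')
exit COMMENT mode (now at pos=28)
pos=29: enter COMMENT mode (saw '/*')
exit COMMENT mode (now at pos=36)
pos=37: emit LPAREN '('
pos=39: emit LPAREN '('
DONE. 9 tokens: [PLUS, ID, NUM, NUM, STR, STR, ID, LPAREN, LPAREN]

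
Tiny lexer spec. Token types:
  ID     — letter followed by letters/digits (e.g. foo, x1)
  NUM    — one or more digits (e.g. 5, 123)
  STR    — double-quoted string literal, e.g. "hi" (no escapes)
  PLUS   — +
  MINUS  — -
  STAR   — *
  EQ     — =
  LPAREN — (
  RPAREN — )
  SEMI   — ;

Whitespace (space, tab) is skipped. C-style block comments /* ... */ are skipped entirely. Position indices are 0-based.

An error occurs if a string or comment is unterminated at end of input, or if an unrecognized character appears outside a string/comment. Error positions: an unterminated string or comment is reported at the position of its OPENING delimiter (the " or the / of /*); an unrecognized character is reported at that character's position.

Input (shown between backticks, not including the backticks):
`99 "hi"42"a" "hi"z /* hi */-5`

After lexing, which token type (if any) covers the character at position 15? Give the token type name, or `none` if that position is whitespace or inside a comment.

pos=0: emit NUM '99' (now at pos=2)
pos=3: enter STRING mode
pos=3: emit STR "hi" (now at pos=7)
pos=7: emit NUM '42' (now at pos=9)
pos=9: enter STRING mode
pos=9: emit STR "a" (now at pos=12)
pos=13: enter STRING mode
pos=13: emit STR "hi" (now at pos=17)
pos=17: emit ID 'z' (now at pos=18)
pos=19: enter COMMENT mode (saw '/*')
exit COMMENT mode (now at pos=27)
pos=27: emit MINUS '-'
pos=28: emit NUM '5' (now at pos=29)
DONE. 8 tokens: [NUM, STR, NUM, STR, STR, ID, MINUS, NUM]
Position 15: char is 'i' -> STR

Answer: STR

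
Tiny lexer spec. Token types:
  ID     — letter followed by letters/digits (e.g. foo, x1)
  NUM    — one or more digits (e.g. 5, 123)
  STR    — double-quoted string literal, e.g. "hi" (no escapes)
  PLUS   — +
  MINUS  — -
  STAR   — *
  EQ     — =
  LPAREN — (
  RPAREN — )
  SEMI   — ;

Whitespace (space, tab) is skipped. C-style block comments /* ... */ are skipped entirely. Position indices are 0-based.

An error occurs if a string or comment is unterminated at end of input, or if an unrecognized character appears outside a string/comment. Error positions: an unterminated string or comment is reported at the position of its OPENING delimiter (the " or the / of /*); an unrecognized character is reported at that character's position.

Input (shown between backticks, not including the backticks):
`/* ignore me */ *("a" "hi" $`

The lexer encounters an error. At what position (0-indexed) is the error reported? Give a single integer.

Answer: 27

Derivation:
pos=0: enter COMMENT mode (saw '/*')
exit COMMENT mode (now at pos=15)
pos=16: emit STAR '*'
pos=17: emit LPAREN '('
pos=18: enter STRING mode
pos=18: emit STR "a" (now at pos=21)
pos=22: enter STRING mode
pos=22: emit STR "hi" (now at pos=26)
pos=27: ERROR — unrecognized char '$'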